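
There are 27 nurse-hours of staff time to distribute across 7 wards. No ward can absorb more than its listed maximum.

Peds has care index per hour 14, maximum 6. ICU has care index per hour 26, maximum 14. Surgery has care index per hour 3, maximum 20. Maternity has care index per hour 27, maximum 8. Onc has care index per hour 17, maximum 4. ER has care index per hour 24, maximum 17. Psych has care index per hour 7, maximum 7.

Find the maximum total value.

Rank by care index per hour: Maternity 27 > ICU 26 > ER 24 > Onc 17 > Peds 14 > Psych 7 > Surgery 3.
Give Maternity 8 to hit its cap of 8 ; 19 left.
ICU takes 14 to reach its cap of 14 ; 5 left.
ER has room for 17 but only 5 remain, so it gets 5.
Total = 26×14 + 27×8 + 24×5 = 700.

700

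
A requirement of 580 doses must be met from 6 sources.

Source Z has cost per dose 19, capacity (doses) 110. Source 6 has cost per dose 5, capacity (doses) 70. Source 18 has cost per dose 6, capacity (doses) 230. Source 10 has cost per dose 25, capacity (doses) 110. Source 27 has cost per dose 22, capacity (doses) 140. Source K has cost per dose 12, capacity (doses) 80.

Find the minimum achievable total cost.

6760

Cheapest first:
Take 70 from Source 6 at 5 ; need 510 more.
Source 18 at 6: take all 230 doses ; 280 still needed.
Source K at 12: take all 80 doses ; 200 still needed.
Take 110 from Source Z at 19 ; need 90 more.
Source 27 (22): take the remaining 90 ; done.
Source 10: unused.
Cost = 70×5 + 230×6 + 80×12 + 110×19 + 90×22 = 6760.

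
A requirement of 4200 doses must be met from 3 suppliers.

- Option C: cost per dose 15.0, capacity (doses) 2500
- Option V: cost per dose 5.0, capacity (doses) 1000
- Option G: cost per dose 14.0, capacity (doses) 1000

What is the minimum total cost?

52000

Fill from the cheapest supplier first.
Take 1000 from Option V at 5.0 ; need 3200 more.
Option G (14.0): use full 1000 ; 2200 doses to go.
Take 2200 from Option C at 15.0 to finish.
Cost = 1000×5.0 + 1000×14.0 + 2200×15.0 = 52000.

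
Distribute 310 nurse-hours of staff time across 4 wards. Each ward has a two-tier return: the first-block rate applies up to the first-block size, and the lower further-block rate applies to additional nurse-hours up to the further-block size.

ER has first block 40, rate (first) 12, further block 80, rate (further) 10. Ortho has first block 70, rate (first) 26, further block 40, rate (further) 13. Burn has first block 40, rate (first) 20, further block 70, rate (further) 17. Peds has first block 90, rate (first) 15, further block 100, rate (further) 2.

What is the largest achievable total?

5680

Rank every tier by rate: Ortho/T1 26 > Burn/T1 20 > Burn/T2 17 > Peds/T1 15 > Ortho/T2 13 > ER/T1 12 > ER/T2 10 > Peds/T2 2.
Ortho/T1 (26): +70 — 240 left.
Burn T1 at 20: fill all 40 — 200 left.
Burn T2 at 17: fill all 70 — 130 left.
Fill Peds T1 block (90 at 15) — 40 left.
Fill Ortho T2 block (40 at 13) — 0 left.
Total = 26×70 + 20×40 + 17×70 + 15×90 + 13×40 = 5680.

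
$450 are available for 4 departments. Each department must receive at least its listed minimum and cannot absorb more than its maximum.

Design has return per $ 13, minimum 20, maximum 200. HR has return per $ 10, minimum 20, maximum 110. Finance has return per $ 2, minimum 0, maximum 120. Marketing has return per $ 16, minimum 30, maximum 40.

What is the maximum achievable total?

4540

Meeting every minimum uses 20+20+0+30 = 70 $, leaving 380.
Order the departments by return per $: Marketing 16 > Design 13 > HR 10 > Finance 2.
Give Marketing 10 more to hit its cap of 40 — 370 left.
Design: +180 to 200 (cap) — 190 left.
HR: +90 to 110 (cap) — 100 left.
Finance: +100 (room for 120) → 100. Pool exhausted.
Total = 13×200 + 10×110 + 2×100 + 16×40 = 4540.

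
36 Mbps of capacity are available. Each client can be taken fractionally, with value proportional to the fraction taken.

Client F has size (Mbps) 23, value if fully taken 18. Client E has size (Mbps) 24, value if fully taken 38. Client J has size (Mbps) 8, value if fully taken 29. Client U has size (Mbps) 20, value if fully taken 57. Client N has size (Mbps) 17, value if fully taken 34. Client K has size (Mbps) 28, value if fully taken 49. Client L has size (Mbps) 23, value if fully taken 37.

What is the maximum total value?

102

Best value per unit of size first: Client J 29/8≈3.62, Client U 57/20≈2.85, Client N 34/17≈2, Client K 49/28≈1.75, Client L 37/23≈1.61, Client E 38/24≈1.58, Client F 18/23≈0.783.
Client J: take in full, 8 Mbps for value 29 ; 28 left.
Take all of Client U (20 Mbps, value 57) ; 8 Mbps left.
Only 8 Mbps remain; take 8/17 of Client N for value 34×8/17 = 16.
Total value = 102.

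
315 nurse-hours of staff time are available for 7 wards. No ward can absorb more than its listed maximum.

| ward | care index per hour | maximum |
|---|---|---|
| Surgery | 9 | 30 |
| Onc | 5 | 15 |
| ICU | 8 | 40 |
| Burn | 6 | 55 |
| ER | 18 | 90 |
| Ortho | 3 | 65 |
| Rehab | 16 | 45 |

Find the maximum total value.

Rank by care index per hour: ER 18 > Rehab 16 > Surgery 9 > ICU 8 > Burn 6 > Onc 5 > Ortho 3.
Give ER 90 to hit its cap of 90 ; 225 left.
Give Rehab 45 to hit its cap of 45 ; 180 left.
Surgery takes 30 to reach its cap of 30 ; 150 left.
Give ICU 40 to hit its cap of 40 ; 110 left.
Burn: +55 to 55 (cap) ; 55 left.
Onc takes 15 to reach its cap of 15 ; 40 left.
Ortho: +40 (room for 65) → 40. Pool exhausted.
Total = 9×30 + 5×15 + 8×40 + 6×55 + 18×90 + 3×40 + 16×45 = 3455.

3455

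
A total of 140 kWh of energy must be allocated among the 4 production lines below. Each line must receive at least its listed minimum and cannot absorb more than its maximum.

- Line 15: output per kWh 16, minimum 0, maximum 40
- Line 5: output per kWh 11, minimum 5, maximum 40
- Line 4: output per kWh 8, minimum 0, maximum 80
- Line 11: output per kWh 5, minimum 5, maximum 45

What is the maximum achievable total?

Meeting every minimum uses 0+5+0+5 = 10 kWh, leaving 130.
Rank by output per kWh: Line 15 16 > Line 5 11 > Line 4 8 > Line 11 5.
Line 15: +40 to 40 (cap) — 90 left.
Give Line 5 35 more to hit its cap of 40 — 55 left.
Only 55 left; Line 4 takes them to reach 55.
Total = 16×40 + 11×40 + 8×55 + 5×5 = 1545.

1545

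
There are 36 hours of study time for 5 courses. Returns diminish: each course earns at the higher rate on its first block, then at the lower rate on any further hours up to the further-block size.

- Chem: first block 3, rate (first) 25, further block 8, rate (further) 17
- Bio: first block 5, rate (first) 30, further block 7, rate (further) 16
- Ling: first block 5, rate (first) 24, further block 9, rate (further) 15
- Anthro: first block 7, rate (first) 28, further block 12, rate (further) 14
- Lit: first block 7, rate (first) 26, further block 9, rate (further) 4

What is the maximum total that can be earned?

Treat each block as its own option and order by rate: Bio/first 30 > Anthro/first 28 > Lit/first 26 > Chem/first 25 > Ling/first 24 > Chem/second 17 > Bio/second 16 > Ling/second 15 > Anthro/second 14 > Lit/second 4.
Bio first at 30: fill all 5 — 31 left.
Anthro/first (28): +7 — 24 left.
Lit first at 26: fill all 7 — 17 left.
Fill Chem first block (3 at 25) — 14 left.
Fill Ling first block (5 at 24) — 9 left.
Fill Chem second block (8 at 17) — 1 left.
Bio second at 16: only 1 left, fill 1.
Total = 30×5 + 28×7 + 26×7 + 25×3 + 24×5 + 17×8 + 16×1 = 875.

875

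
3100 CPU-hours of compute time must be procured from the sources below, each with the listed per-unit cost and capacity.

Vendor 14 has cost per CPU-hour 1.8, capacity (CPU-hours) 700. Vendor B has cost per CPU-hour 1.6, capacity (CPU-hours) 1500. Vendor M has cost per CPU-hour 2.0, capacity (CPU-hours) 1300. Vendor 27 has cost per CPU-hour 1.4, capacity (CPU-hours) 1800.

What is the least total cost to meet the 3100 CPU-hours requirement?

Use sources in increasing cost order.
Take 1800 from Vendor 27 at 1.4 ; need 1300 more.
Vendor B at 1.6: take 1300 of its 1500 ; requirement met.
Vendor 14, Vendor M: unused.
Cost = 1800×1.4 + 1300×1.6 = 4600.

4600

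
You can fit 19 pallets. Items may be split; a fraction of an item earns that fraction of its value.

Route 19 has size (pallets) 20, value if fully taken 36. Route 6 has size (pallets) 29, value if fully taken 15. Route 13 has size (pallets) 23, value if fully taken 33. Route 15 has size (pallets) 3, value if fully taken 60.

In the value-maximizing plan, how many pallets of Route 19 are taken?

Rank by value-to-size ratio: Route 15 60/3≈20, Route 19 36/20≈1.8, Route 13 33/23≈1.43, Route 6 15/29≈0.517.
Take all of Route 15 (3 pallets, value 60) — 16 pallets left.
Only 16 pallets remain; take 16/20 of Route 19 for value 36×16/20 = 28.8.

16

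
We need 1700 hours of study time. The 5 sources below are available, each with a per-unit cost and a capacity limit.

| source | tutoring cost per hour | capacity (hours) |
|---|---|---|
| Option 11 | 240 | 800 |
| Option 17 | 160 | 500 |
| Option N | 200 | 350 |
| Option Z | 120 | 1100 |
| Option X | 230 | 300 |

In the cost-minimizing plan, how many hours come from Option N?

100

Fill from the cheapest source first.
Option Z (120): use full 1100 → 600 hours to go.
Take 500 from Option 17 at 160 → need 100 more.
Take 100 from Option N at 200 to finish.
Option X, Option 11: unused.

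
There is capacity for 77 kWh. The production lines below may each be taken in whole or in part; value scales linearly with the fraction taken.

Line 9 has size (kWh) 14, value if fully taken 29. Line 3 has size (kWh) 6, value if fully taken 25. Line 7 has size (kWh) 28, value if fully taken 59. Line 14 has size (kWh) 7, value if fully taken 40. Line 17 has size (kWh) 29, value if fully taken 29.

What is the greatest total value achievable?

175

Best value per unit of size first: Line 14 40/7≈5.71, Line 3 25/6≈4.17, Line 7 59/28≈2.11, Line 9 29/14≈2.07, Line 17 29/29≈1.
Take all of Line 14 (7 kWh, value 40) → 70 kWh left.
Line 3: take in full, 6 kWh for value 25 → 64 left.
All 28 kWh of Line 7 fit (value 59) → 36 remain.
All 14 kWh of Line 9 fit (value 29) → 22 remain.
Only 22 kWh remain; take 22/29 of Line 17 for value 29×22/29 = 22.
Total value = 175.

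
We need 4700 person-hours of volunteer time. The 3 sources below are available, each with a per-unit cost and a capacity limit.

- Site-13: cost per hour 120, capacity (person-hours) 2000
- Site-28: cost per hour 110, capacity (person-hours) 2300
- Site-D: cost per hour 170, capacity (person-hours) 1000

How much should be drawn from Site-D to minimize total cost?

Fill from the cheapest source first.
Site-28 (110): use full 2300 ; 2400 person-hours to go.
Site-13 at 120: take all 2000 person-hours ; 400 still needed.
Site-D at 170: take 400 of its 1000 ; requirement met.

400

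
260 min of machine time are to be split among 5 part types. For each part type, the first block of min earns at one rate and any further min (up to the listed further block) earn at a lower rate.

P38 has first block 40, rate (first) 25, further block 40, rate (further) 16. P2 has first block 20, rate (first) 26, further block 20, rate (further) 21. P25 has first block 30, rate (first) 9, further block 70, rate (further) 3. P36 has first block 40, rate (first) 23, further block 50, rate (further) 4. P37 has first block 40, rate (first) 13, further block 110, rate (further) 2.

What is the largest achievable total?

4410

Order all 10 blocks by rate: P2/tier1 26 > P38/tier1 25 > P36/tier1 23 > P2/tier2 21 > P38/tier2 16 > P37/tier1 13 > P25/tier1 9 > P36/tier2 4 > P25/tier2 3 > P37/tier2 2.
P2/tier1 (26): +20 ; 240 left.
Fill P38 tier1 block (40 at 25) ; 200 left.
P36/tier1 (23): +40 ; 160 left.
P2/tier2 (21): +20 ; 140 left.
P38 tier2 at 16: fill all 40 ; 100 left.
Fill P37 tier1 block (40 at 13) ; 60 left.
P25 tier1 at 9: fill all 30 ; 30 left.
P36/tier2: +30 of 50 at 4; pool empty.
Total = 26×20 + 25×40 + 23×40 + 21×20 + 16×40 + 13×40 + 9×30 + 4×30 = 4410.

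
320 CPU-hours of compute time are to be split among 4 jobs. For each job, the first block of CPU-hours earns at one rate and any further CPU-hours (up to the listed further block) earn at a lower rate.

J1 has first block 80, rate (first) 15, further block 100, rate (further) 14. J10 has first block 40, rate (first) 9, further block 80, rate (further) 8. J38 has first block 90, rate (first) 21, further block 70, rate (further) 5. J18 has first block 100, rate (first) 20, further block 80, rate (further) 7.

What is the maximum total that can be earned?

5790

Treat each block as its own option and order by rate: J38/tier1 21 > J18/tier1 20 > J1/tier1 15 > J1/tier2 14 > J10/tier1 9 > J10/tier2 8 > J18/tier2 7 > J38/tier2 5.
J38/tier1 (21): +90 → 230 left.
Fill J18 tier1 block (100 at 20) → 130 left.
J1 tier1 at 15: fill all 80 → 50 left.
50 remain; put them into J1 tier2 at 14.
Total = 21×90 + 20×100 + 15×80 + 14×50 = 5790.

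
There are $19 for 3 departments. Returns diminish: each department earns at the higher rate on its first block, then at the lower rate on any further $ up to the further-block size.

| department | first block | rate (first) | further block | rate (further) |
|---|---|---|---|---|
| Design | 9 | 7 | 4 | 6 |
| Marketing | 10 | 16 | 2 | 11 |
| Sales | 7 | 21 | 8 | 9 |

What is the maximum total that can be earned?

329

Treat each block as its own option and order by rate: Sales/T1 21 > Marketing/T1 16 > Marketing/T2 11 > Sales/T2 9 > Design/T1 7 > Design/T2 6.
Fill Sales T1 block (7 at 21) ; 12 left.
Marketing T1 at 16: fill all 10 ; 2 left.
Fill Marketing T2 block (2 at 11) ; 0 left.
Total = 21×7 + 16×10 + 11×2 = 329.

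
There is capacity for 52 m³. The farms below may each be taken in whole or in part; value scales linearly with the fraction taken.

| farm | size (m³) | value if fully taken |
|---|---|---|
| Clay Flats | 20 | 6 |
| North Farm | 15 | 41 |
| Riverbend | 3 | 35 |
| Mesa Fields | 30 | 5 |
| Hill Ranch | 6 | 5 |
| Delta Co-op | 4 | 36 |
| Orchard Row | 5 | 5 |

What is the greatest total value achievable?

Best value per unit of size first: Riverbend 35/3≈11.7, Delta Co-op 36/4≈9, North Farm 41/15≈2.73, Orchard Row 5/5≈1, Hill Ranch 5/6≈0.833, Clay Flats 6/20≈0.3, Mesa Fields 5/30≈0.167.
Riverbend: take in full, 3 m³ for value 35 ; 49 left.
All 4 m³ of Delta Co-op fit (value 36) ; 45 remain.
All 15 m³ of North Farm fit (value 41) ; 30 remain.
All 5 m³ of Orchard Row fit (value 5) ; 25 remain.
Hill Ranch: take in full, 6 m³ for value 5 ; 19 left.
Only 19 m³ remain; take 19/20 of Clay Flats for value 6×19/20 = 5.7.
Total value = 127.7.

127.7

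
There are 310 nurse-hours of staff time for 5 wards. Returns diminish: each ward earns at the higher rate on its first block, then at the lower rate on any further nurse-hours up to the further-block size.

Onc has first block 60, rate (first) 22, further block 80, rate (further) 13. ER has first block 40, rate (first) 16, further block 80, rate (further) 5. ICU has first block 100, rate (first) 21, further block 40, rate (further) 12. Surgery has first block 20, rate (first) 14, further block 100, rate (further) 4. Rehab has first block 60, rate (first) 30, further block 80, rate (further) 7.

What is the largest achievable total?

Rank every tier by rate: Rehab/first 30 > Onc/first 22 > ICU/first 21 > ER/first 16 > Surgery/first 14 > Onc/second 13 > ICU/second 12 > Rehab/second 7 > ER/second 5 > Surgery/second 4.
Rehab/first (30): +60 → 250 left.
Onc first at 22: fill all 60 → 190 left.
ICU/first (21): +100 → 90 left.
ER/first (16): +40 → 50 left.
Fill Surgery first block (20 at 14) → 30 left.
Onc second at 13: only 30 left, fill 30.
Total = 30×60 + 22×60 + 21×100 + 16×40 + 14×20 + 13×30 = 6530.

6530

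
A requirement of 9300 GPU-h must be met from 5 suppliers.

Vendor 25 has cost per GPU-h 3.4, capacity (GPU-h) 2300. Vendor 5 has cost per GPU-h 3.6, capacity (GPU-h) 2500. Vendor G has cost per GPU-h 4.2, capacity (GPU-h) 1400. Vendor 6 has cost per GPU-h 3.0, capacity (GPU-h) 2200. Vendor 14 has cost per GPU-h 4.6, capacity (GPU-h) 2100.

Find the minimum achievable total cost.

Cheapest first:
Vendor 6 (3.0): use full 2200 → 7100 GPU-h to go.
Vendor 25 at 3.4: take all 2300 GPU-h → 4800 still needed.
Vendor 5 at 3.6: take all 2500 GPU-h → 2300 still needed.
Vendor G at 4.2: take all 1400 GPU-h → 900 still needed.
Vendor 14 (4.6): take the remaining 900 → done.
Cost = 2200×3.0 + 2300×3.4 + 2500×3.6 + 1400×4.2 + 900×4.6 = 33440.

33440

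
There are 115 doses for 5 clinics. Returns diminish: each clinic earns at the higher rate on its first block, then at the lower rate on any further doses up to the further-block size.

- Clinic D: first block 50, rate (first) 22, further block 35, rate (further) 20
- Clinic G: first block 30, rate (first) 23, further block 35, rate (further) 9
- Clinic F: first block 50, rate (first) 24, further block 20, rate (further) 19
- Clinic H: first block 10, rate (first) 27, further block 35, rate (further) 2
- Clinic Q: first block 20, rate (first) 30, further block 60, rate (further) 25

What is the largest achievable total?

Order all 10 blocks by rate: Clinic Q/first 30 > Clinic H/first 27 > Clinic Q/second 25 > Clinic F/first 24 > Clinic G/first 23 > Clinic D/first 22 > Clinic D/second 20 > Clinic F/second 19 > Clinic G/second 9 > Clinic H/second 2.
Fill Clinic Q first block (20 at 30) → 95 left.
Clinic H/first (27): +10 → 85 left.
Fill Clinic Q second block (60 at 25) → 25 left.
Clinic F first at 24: only 25 left, fill 25.
Total = 30×20 + 27×10 + 25×60 + 24×25 = 2970.

2970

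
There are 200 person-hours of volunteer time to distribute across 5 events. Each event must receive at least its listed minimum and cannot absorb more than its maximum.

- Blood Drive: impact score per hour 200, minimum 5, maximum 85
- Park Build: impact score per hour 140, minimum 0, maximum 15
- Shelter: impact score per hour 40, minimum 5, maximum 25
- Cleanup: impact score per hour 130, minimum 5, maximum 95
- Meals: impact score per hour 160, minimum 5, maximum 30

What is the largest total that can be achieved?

Meeting every minimum uses 5+0+5+5+5 = 20 person-hours, leaving 180.
Highest impact score per hour first: Blood Drive 200 > Meals 160 > Park Build 140 > Cleanup 130 > Shelter 40.
Blood Drive: +80 to 85 (cap) → 100 left.
Meals takes 25 more to reach its cap of 30 → 75 left.
Park Build: +15 to 15 (cap) → 60 left.
Cleanup: +60 (room for 90) → 65. Pool exhausted.
Total = 200×85 + 140×15 + 40×5 + 130×65 + 160×30 = 32550.

32550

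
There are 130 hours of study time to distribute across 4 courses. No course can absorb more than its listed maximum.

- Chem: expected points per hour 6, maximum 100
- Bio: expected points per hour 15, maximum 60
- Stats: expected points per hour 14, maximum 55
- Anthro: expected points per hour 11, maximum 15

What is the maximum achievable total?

1835

Order the courses by expected points per hour: Bio 15 > Stats 14 > Anthro 11 > Chem 6.
Give Bio 60 to hit its cap of 60 ; 70 left.
Stats takes 55 to reach its cap of 55 ; 15 left.
Anthro takes 15 to reach its cap of 15 ; 0 left.
Total = 15×60 + 14×55 + 11×15 = 1835.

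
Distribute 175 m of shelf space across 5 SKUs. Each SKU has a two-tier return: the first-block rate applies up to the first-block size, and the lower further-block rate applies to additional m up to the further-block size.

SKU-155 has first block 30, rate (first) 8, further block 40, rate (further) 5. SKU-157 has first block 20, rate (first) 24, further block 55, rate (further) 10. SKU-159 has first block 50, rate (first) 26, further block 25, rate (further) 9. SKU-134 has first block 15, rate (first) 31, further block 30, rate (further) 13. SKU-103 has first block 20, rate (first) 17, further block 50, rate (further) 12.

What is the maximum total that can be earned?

3455

Rank every tier by rate: SKU-134/first 31 > SKU-159/first 26 > SKU-157/first 24 > SKU-103/first 17 > SKU-134/second 13 > SKU-103/second 12 > SKU-157/second 10 > SKU-159/second 9 > SKU-155/first 8 > SKU-155/second 5.
Fill SKU-134 first block (15 at 31) ; 160 left.
Fill SKU-159 first block (50 at 26) ; 110 left.
SKU-157/first (24): +20 ; 90 left.
SKU-103 first at 17: fill all 20 ; 70 left.
SKU-134 second at 13: fill all 30 ; 40 left.
40 remain; put them into SKU-103 second at 12.
Total = 31×15 + 26×50 + 24×20 + 17×20 + 13×30 + 12×40 = 3455.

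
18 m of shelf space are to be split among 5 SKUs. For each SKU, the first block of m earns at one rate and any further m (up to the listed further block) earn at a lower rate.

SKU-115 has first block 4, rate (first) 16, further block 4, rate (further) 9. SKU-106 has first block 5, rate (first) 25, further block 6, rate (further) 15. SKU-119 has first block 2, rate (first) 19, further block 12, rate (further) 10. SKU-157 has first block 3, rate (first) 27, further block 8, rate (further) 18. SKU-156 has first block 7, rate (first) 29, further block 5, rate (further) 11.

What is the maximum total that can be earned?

465

Treat each block as its own option and order by rate: SKU-156/tier1 29 > SKU-157/tier1 27 > SKU-106/tier1 25 > SKU-119/tier1 19 > SKU-157/tier2 18 > SKU-115/tier1 16 > SKU-106/tier2 15 > SKU-156/tier2 11 > SKU-119/tier2 10 > SKU-115/tier2 9.
SKU-156 tier1 at 29: fill all 7 ; 11 left.
SKU-157/tier1 (27): +3 ; 8 left.
SKU-106/tier1 (25): +5 ; 3 left.
SKU-119/tier1 (19): +2 ; 1 left.
1 remain; put them into SKU-157 tier2 at 18.
Total = 29×7 + 27×3 + 25×5 + 19×2 + 18×1 = 465.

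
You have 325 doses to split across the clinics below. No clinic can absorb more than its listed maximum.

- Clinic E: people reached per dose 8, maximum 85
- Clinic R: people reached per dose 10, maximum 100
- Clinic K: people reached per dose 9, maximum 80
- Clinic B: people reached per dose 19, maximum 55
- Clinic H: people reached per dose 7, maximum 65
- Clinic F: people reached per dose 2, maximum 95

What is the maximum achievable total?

3480

Order the clinics by people reached per dose: Clinic B 19 > Clinic R 10 > Clinic K 9 > Clinic E 8 > Clinic H 7 > Clinic F 2.
Give Clinic B 55 to hit its cap of 55 ; 270 left.
Clinic R takes 100 to reach its cap of 100 ; 170 left.
Clinic K: +80 to 80 (cap) ; 90 left.
Clinic E: +85 to 85 (cap) ; 5 left.
Only 5 left; Clinic H takes them to reach 5.
Total = 8×85 + 10×100 + 9×80 + 19×55 + 7×5 = 3480.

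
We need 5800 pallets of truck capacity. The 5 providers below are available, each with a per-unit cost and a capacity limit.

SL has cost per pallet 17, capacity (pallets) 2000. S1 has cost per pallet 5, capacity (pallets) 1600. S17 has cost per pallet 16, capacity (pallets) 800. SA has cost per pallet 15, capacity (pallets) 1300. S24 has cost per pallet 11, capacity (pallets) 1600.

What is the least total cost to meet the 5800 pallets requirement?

66400

Cheapest first:
Take 1600 from S1 at 5 → need 4200 more.
S24 at 11: take all 1600 pallets → 2600 still needed.
Take 1300 from SA at 15 → need 1300 more.
S17 at 16: take all 800 pallets → 500 still needed.
Take 500 from SL at 17 to finish.
Cost = 1600×5 + 1600×11 + 1300×15 + 800×16 + 500×17 = 66400.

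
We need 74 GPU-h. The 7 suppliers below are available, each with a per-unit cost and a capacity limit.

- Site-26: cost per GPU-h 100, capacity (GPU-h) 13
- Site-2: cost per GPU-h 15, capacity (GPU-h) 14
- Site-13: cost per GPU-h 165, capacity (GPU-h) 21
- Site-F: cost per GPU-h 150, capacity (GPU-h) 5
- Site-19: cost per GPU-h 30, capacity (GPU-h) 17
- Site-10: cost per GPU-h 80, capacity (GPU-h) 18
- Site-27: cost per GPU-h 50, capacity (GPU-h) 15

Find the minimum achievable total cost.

3910

Cheapest first:
Site-2 (15): use full 14 → 60 GPU-h to go.
Take 17 from Site-19 at 30 → need 43 more.
Take 15 from Site-27 at 50 → need 28 more.
Site-10 (80): use full 18 → 10 GPU-h to go.
Site-26 at 100: take 10 of its 13 → requirement met.
Site-F, Site-13: unused.
Cost = 14×15 + 17×30 + 15×50 + 18×80 + 10×100 = 3910.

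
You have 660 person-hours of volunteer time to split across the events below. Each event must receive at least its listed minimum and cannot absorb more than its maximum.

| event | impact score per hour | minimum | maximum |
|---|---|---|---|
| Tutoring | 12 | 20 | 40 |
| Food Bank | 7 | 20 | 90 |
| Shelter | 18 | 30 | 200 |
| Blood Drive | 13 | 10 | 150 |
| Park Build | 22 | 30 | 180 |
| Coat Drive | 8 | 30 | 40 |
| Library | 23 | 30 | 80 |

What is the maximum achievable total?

Meeting every minimum uses 20+20+30+10+30+30+30 = 170 person-hours, leaving 490.
Highest impact score per hour first: Library 23 > Park Build 22 > Shelter 18 > Blood Drive 13 > Tutoring 12 > Coat Drive 8 > Food Bank 7.
Library: +50 to 80 (cap) ; 440 left.
Park Build takes 150 more to reach its cap of 180 ; 290 left.
Give Shelter 170 more to hit its cap of 200 ; 120 left.
Blood Drive: +120 (room for 140) → 130. Pool exhausted.
Total = 12×20 + 7×20 + 18×200 + 13×130 + 22×180 + 8×30 + 23×80 = 11710.

11710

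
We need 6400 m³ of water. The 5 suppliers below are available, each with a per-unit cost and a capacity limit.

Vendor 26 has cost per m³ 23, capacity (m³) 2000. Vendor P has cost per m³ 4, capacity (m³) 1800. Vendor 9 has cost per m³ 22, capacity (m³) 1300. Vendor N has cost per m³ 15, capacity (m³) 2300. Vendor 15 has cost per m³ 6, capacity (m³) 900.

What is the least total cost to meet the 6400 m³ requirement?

Fill from the cheapest supplier first.
Vendor P at 4: take all 1800 m³ — 4600 still needed.
Vendor 15 (6): use full 900 — 3700 m³ to go.
Vendor N at 15: take all 2300 m³ — 1400 still needed.
Vendor 9 (22): use full 1300 — 100 m³ to go.
Vendor 26 at 23: take 100 of its 2000 — requirement met.
Cost = 1800×4 + 900×6 + 2300×15 + 1300×22 + 100×23 = 78000.

78000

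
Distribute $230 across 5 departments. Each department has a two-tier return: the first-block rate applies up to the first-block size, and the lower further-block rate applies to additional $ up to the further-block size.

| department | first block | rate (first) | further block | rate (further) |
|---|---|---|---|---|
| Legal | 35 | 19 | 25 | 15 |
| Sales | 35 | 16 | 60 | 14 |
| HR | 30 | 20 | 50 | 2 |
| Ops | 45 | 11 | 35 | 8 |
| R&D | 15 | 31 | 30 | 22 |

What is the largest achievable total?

4165

Treat each block as its own option and order by rate: R&D/tier1 31 > R&D/tier2 22 > HR/tier1 20 > Legal/tier1 19 > Sales/tier1 16 > Legal/tier2 15 > Sales/tier2 14 > Ops/tier1 11 > Ops/tier2 8 > HR/tier2 2.
Fill R&D tier1 block (15 at 31) ; 215 left.
Fill R&D tier2 block (30 at 22) ; 185 left.
Fill HR tier1 block (30 at 20) ; 155 left.
Legal tier1 at 19: fill all 35 ; 120 left.
Sales/tier1 (16): +35 ; 85 left.
Fill Legal tier2 block (25 at 15) ; 60 left.
Sales/tier2 (14): +60 ; 0 left.
Total = 31×15 + 22×30 + 20×30 + 19×35 + 16×35 + 15×25 + 14×60 = 4165.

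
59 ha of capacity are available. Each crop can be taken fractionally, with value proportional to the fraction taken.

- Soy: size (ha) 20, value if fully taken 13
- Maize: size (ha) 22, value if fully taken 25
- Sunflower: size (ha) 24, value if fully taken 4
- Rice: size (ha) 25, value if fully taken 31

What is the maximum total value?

Sort by value density: Rice 31/25≈1.24, Maize 25/22≈1.14, Soy 13/20≈0.65, Sunflower 4/24≈0.167.
All 25 ha of Rice fit (value 31) — 34 remain.
All 22 ha of Maize fit (value 25) — 12 remain.
Fill the last 12 ha with part of Soy: 12/20 of it earns 7.8.
Total value = 63.8.

63.8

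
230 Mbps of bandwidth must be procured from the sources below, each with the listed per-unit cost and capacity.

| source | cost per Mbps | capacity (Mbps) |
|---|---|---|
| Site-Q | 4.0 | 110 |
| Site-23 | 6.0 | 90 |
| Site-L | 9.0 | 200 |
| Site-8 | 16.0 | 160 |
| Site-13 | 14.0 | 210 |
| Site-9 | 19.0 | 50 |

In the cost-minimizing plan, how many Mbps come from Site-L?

30

Use sources in increasing cost order.
Site-Q (4.0): use full 110 → 120 Mbps to go.
Site-23 at 6.0: take all 90 Mbps → 30 still needed.
Take 30 from Site-L at 9.0 to finish.
Site-13, Site-8, Site-9: unused.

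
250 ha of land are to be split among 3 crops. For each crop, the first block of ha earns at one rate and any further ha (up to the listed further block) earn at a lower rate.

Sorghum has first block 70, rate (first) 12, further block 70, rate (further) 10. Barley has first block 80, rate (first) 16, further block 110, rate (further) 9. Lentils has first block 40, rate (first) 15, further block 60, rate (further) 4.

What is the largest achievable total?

Rank every tier by rate: Barley/tier1 16 > Lentils/tier1 15 > Sorghum/tier1 12 > Sorghum/tier2 10 > Barley/tier2 9 > Lentils/tier2 4.
Barley/tier1 (16): +80 ; 170 left.
Lentils tier1 at 15: fill all 40 ; 130 left.
Fill Sorghum tier1 block (70 at 12) ; 60 left.
Sorghum/tier2: +60 of 70 at 10; pool empty.
Total = 16×80 + 15×40 + 12×70 + 10×60 = 3320.

3320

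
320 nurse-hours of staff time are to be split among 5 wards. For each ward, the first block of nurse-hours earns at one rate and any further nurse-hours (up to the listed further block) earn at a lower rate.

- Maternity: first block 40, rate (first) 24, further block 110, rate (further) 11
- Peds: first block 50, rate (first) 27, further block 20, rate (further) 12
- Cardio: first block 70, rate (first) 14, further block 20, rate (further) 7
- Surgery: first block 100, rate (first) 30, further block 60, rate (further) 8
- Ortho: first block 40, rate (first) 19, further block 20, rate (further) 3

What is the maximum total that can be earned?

Treat each block as its own option and order by rate: Surgery/tier1 30 > Peds/tier1 27 > Maternity/tier1 24 > Ortho/tier1 19 > Cardio/tier1 14 > Peds/tier2 12 > Maternity/tier2 11 > Surgery/tier2 8 > Cardio/tier2 7 > Ortho/tier2 3.
Fill Surgery tier1 block (100 at 30) → 220 left.
Fill Peds tier1 block (50 at 27) → 170 left.
Fill Maternity tier1 block (40 at 24) → 130 left.
Ortho/tier1 (19): +40 → 90 left.
Cardio tier1 at 14: fill all 70 → 20 left.
Fill Peds tier2 block (20 at 12) → 0 left.
Total = 30×100 + 27×50 + 24×40 + 19×40 + 14×70 + 12×20 = 7290.

7290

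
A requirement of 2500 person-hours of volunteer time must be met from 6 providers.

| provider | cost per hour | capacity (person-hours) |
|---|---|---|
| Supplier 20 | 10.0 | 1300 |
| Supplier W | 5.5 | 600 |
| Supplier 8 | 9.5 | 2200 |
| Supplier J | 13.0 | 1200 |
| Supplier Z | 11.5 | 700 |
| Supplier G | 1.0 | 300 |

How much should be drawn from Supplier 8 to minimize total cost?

Cheapest first:
Take 300 from Supplier G at 1.0 — need 2200 more.
Supplier W (5.5): use full 600 — 1600 person-hours to go.
Supplier 8 (9.5): take the remaining 1600 — done.
Supplier 20, Supplier Z, Supplier J: unused.

1600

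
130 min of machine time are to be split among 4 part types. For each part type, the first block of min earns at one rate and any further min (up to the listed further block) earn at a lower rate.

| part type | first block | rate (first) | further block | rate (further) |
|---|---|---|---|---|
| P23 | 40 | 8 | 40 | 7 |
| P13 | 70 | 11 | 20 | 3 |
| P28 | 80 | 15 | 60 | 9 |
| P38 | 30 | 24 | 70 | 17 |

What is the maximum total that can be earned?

2360

Rank every tier by rate: P38/first 24 > P38/second 17 > P28/first 15 > P13/first 11 > P28/second 9 > P23/first 8 > P23/second 7 > P13/second 3.
P38/first (24): +30 → 100 left.
Fill P38 second block (70 at 17) → 30 left.
P28 first at 15: only 30 left, fill 30.
Total = 24×30 + 17×70 + 15×30 = 2360.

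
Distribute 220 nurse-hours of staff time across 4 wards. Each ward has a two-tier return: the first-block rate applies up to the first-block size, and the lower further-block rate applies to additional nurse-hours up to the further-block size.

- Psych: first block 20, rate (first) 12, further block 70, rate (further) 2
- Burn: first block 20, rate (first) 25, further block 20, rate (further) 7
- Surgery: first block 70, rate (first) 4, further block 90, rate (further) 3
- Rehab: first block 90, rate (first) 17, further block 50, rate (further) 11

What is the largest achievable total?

3040

Order all 8 blocks by rate: Burn/T1 25 > Rehab/T1 17 > Psych/T1 12 > Rehab/T2 11 > Burn/T2 7 > Surgery/T1 4 > Surgery/T2 3 > Psych/T2 2.
Burn/T1 (25): +20 — 200 left.
Rehab T1 at 17: fill all 90 — 110 left.
Fill Psych T1 block (20 at 12) — 90 left.
Rehab/T2 (11): +50 — 40 left.
Fill Burn T2 block (20 at 7) — 20 left.
Surgery T1 at 4: only 20 left, fill 20.
Total = 25×20 + 17×90 + 12×20 + 11×50 + 7×20 + 4×20 = 3040.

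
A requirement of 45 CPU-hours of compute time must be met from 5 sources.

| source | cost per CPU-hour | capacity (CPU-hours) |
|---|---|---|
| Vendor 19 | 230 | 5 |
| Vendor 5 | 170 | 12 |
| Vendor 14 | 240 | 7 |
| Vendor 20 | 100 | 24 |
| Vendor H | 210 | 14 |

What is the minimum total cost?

6330

Cheapest first:
Vendor 20 (100): use full 24 — 21 CPU-hours to go.
Take 12 from Vendor 5 at 170 — need 9 more.
Vendor H at 210: take 9 of its 14 — requirement met.
Vendor 19, Vendor 14: unused.
Cost = 24×100 + 12×170 + 9×210 = 6330.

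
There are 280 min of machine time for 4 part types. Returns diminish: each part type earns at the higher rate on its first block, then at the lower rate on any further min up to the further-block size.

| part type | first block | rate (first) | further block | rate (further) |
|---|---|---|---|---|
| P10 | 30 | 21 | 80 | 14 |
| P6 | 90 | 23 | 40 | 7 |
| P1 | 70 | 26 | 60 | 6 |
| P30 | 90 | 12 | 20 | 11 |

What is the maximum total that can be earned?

5760

Order all 8 blocks by rate: P1/T1 26 > P6/T1 23 > P10/T1 21 > P10/T2 14 > P30/T1 12 > P30/T2 11 > P6/T2 7 > P1/T2 6.
P1 T1 at 26: fill all 70 ; 210 left.
P6/T1 (23): +90 ; 120 left.
P10/T1 (21): +30 ; 90 left.
P10 T2 at 14: fill all 80 ; 10 left.
P30 T1 at 12: only 10 left, fill 10.
Total = 26×70 + 23×90 + 21×30 + 14×80 + 12×10 = 5760.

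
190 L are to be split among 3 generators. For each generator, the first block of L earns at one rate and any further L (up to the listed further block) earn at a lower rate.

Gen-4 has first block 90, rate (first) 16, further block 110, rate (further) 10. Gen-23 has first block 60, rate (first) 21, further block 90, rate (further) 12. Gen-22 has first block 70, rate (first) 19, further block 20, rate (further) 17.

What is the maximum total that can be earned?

3570

Order all 6 blocks by rate: Gen-23/tier1 21 > Gen-22/tier1 19 > Gen-22/tier2 17 > Gen-4/tier1 16 > Gen-23/tier2 12 > Gen-4/tier2 10.
Fill Gen-23 tier1 block (60 at 21) ; 130 left.
Gen-22/tier1 (19): +70 ; 60 left.
Fill Gen-22 tier2 block (20 at 17) ; 40 left.
Gen-4 tier1 at 16: only 40 left, fill 40.
Total = 21×60 + 19×70 + 17×20 + 16×40 = 3570.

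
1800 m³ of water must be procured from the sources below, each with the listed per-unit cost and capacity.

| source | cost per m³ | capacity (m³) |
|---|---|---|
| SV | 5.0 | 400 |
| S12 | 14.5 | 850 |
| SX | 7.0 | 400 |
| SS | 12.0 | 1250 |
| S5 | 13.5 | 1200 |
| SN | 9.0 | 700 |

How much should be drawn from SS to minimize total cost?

300

Cheapest first:
SV (5.0): use full 400 — 1400 m³ to go.
SX (7.0): use full 400 — 1000 m³ to go.
Take 700 from SN at 9.0 — need 300 more.
SS (12.0): take the remaining 300 — done.
S5, S12: unused.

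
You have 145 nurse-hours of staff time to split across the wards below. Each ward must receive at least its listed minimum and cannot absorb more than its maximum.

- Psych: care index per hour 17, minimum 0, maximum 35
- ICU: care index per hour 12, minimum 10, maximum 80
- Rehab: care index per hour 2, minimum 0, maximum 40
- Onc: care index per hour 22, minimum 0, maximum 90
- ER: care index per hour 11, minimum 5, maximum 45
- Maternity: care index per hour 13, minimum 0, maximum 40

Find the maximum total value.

2815

Meeting every minimum uses 0+10+0+0+5+0 = 15 nurse-hours, leaving 130.
Order the wards by care index per hour: Onc 22 > Psych 17 > Maternity 13 > ICU 12 > ER 11 > Rehab 2.
Onc: +90 to 90 (cap) → 40 left.
Psych: +35 to 35 (cap) → 5 left.
Maternity: +5 (room for 40) → 5. Pool exhausted.
Total = 17×35 + 12×10 + 22×90 + 11×5 + 13×5 = 2815.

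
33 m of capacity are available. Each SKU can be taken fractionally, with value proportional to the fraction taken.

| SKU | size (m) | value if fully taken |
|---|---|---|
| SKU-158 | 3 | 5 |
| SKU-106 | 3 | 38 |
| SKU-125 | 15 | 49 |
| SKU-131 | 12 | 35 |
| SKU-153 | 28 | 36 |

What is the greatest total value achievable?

Sort by value density: SKU-106 38/3≈12.7, SKU-125 49/15≈3.27, SKU-131 35/12≈2.92, SKU-158 5/3≈1.67, SKU-153 36/28≈1.29.
All 3 m of SKU-106 fit (value 38) — 30 remain.
All 15 m of SKU-125 fit (value 49) — 15 remain.
Take all of SKU-131 (12 m, value 35) — 3 m left.
All 3 m of SKU-158 fit (value 5) — 0 remain.
Total value = 127.

127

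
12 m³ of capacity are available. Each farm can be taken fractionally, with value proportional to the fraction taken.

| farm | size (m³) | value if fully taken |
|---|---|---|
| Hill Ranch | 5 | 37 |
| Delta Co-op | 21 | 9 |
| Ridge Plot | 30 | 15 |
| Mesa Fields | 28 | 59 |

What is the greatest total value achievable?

51.75

Sort by value density: Hill Ranch 37/5≈7.4, Mesa Fields 59/28≈2.11, Ridge Plot 15/30≈0.5, Delta Co-op 9/21≈0.429.
Take all of Hill Ranch (5 m³, value 37) — 7 m³ left.
Only 7 m³ remain; take 7/28 of Mesa Fields for value 59×7/28 = 14.75.
Total value = 51.75.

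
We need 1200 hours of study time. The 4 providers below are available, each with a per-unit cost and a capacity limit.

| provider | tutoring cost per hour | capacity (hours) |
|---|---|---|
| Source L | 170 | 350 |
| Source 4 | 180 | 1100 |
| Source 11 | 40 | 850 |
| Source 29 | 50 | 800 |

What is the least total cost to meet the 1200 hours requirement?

51500

Use providers in increasing cost order.
Source 11 at 40: take all 850 hours — 350 still needed.
Source 29 (50): take the remaining 350 — done.
Source L, Source 4: unused.
Cost = 850×40 + 350×50 = 51500.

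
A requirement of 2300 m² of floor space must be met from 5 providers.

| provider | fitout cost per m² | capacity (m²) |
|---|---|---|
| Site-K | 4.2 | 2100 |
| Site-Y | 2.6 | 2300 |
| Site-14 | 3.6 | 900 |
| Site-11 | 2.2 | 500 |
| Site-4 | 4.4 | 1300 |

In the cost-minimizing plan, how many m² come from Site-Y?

1800

Fill from the cheapest provider first.
Site-11 at 2.2: take all 500 m² → 1800 still needed.
Site-Y at 2.6: take 1800 of its 2300 → requirement met.
Site-14, Site-K, Site-4: unused.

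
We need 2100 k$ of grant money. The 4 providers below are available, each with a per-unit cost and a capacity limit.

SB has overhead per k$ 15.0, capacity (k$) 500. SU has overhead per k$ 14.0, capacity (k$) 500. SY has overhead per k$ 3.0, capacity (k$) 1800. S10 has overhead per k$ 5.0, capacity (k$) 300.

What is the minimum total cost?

Use providers in increasing cost order.
Take 1800 from SY at 3.0 → need 300 more.
Take 300 from S10 at 5.0 → need 0 more.
SU, SB: unused.
Cost = 1800×3.0 + 300×5.0 = 6900.

6900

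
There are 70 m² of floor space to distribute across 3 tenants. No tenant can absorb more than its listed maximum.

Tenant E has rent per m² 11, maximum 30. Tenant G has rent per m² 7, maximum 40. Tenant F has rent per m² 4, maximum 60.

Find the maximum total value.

Order the tenants by rent per m²: Tenant E 11 > Tenant G 7 > Tenant F 4.
Give Tenant E 30 to hit its cap of 30 — 40 left.
Tenant G takes 40 to reach its cap of 40 — 0 left.
Total = 11×30 + 7×40 = 610.

610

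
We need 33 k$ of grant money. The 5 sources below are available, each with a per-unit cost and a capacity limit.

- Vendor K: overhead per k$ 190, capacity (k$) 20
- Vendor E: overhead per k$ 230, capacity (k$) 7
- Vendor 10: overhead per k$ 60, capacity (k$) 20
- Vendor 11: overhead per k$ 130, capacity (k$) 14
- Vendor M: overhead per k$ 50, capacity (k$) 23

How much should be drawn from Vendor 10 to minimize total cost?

10

Use sources in increasing cost order.
Vendor M at 50: take all 23 k$ → 10 still needed.
Vendor 10 at 60: take 10 of its 20 → requirement met.
Vendor 11, Vendor K, Vendor E: unused.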